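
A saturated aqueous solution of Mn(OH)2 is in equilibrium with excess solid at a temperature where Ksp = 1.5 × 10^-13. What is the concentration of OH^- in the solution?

[OH^-] ≈ 6.7e-5 M

Mn(OH)2(s) ⇌ Mn^2+(aq) + 2 OH^-(aq)
Ksp = [Mn^2+][OH^-]^2
For each mole of Mn(OH)2 that dissolves: [Mn^2+] = s, [OH^-] = 2s.
Ksp = s(2s)^2 = 4s^3
Solving, s = (1.5 × 10^-13/4)^(1/3) = 3.35 × 10^-5 M
[OH^-] = 2s = 6.7 x 10^-5 M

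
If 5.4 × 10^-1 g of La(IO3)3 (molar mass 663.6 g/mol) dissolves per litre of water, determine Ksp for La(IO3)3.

Molar solubility s = (5.4 × 10^-1 g/L) / (663.6 g/mol) = 8.14 × 10^-4 M.
La(IO3)3(s) <=> La^3+ + 3 IO3^-
Let s = molar solubility. Then [La^3+] = s and [IO3^-] = 3s.
Ksp = [La^3+][IO3^-]^3
Ksp = s(3s)^3 = 27s^4
With s = 8.14 × 10^-4: Ksp = 1.2 × 10^-11

Ksp = 1.2e-11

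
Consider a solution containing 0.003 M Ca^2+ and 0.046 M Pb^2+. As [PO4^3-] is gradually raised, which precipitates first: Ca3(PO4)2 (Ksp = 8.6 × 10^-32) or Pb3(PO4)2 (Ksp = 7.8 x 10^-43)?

Each salt begins to precipitate when Q = Ksp, i.e. when [PO4^3-] reaches its threshold.
For Ca3(PO4)2: 8.6 × 10^-32 = (0.003)^3 × [PO4^3-]^2  ⇒  [PO4^3-] = 1.8 × 10^-12 M.
For Pb3(PO4)2: 7.8 x 10^-43 = (0.046)^3 × [PO4^3-]^2  ⇒  [PO4^3-] = 9.0 x 10^-20 M.
The salt with the lower threshold [PO4^3-] precipitates first: Pb3(PO4)2.

Pb3(PO4)2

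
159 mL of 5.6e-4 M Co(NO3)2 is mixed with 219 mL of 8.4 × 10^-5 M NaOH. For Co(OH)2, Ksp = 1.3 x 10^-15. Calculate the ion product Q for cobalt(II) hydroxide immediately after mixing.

Q ≈ 5.6e-13

Total volume = 159 + 219 = 378 mL.
[Co^2+] = 5.6 x 10^-4 × (159/378) = 2.36 x 10^-4 M
[OH^-] = 8.4 x 10^-5 × (219/378) = 4.87 × 10^-5 M
Co(OH)2(s) ⇌ Co^2+(aq) + 2 OH^-(aq), so Q = [Co^2+][OH^-]^2
Q = (2.36 × 10^-4)(4.87 x 10^-5)^2 = 5.6 x 10^-13
Q > Ksp, so Co(OH)2 will precipitate.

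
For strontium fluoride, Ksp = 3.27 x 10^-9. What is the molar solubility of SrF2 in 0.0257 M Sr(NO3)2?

1.78 × 10^-4 M

SrF2(s) ⇌ Sr^2+ + 2 F^-
Ksp = [Sr^2+][F^-]^2
Let s = moles of SrF2 that dissolve per litre. [Sr^2+] = 0.0257 + s ≈ 0.0257, [F^-] = 2s (since Sr^2+ from Sr(NO3)2 dominates).
Ksp ≈ 0.0257 × (2s)^2
s = 1.78 × 10^-4 M
Check: s = 1.8 x 10^-4 ≪ 0.0257, so the approximation is valid.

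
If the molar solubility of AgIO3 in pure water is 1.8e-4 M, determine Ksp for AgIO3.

AgIO3(s) ⇌ Ag^+ + IO3^-
With molar solubility s: [Ag^+] = s, [IO3^-] = s.
Ksp = [Ag^+][IO3^-]
Ksp = s × s = s^2
Ksp = (1.8 × 10^-4)^2 = 3.2 × 10^-8

Ksp = 3.2e-8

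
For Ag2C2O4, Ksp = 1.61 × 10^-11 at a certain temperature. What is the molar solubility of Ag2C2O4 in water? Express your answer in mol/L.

s = 1.59e-4 M

Ag2C2O4(s) <=> 2 Ag^+ + C2O4^2-
Ksp = [Ag^+]^2[C2O4^2-]
Let s = molar solubility. Then [Ag^+] = 2s and [C2O4^2-] = s.
So Ksp = (2s)^2 × s = 4s^3
s^3 = 1.61 × 10^-11 / 4, so s = 1.59 x 10^-4 M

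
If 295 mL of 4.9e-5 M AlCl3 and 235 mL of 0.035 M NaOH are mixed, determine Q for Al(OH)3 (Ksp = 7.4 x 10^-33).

Q = 1.0e-10

Total volume = 295 + 235 = 530 mL.
[Al^3+] = 4.9 × 10^-5 × (295/530) = 2.73 × 10^-5 M
[OH^-] = 3.5 × 10^-2 × (235/530) = 1.55 × 10^-2 M
Al(OH)3(s) <=> Al^3+(aq) + 3 OH^-(aq), so Q = [Al^3+][OH^-]^3
Q = (2.73 × 10^-5)(1.55 × 10^-2)^3 = 1.0 x 10^-10
Q > Ksp, so Al(OH)3 will precipitate.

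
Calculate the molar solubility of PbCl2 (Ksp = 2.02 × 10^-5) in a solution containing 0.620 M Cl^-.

s ≈ 5.25 x 10^-5 M

PbCl2(s) ⇌ Pb^2+ + 2 Cl^-
Ksp = [Pb^2+][Cl^-]^2
If s mol/L dissolves here, [Pb^2+] = s, [Cl^-] = 0.620 + 2s ≈ 0.620 (since the Cl^- already present dominates).
Ksp ≈ s × (0.620)^2
s = 5.25 × 10^-5 M
Check: 2s = 1.1 × 10^-4 ≪ 0.620, so the approximation is valid.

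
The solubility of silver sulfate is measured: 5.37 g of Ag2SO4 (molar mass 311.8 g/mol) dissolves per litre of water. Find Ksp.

2.04 × 10^-5

Molar solubility s = (5.37 g/L) / (311.8 g/mol) = 1.722 × 10^-2 M.
Ag2SO4(s) <=> 2 Ag^+ + SO4^2-
With molar solubility s: [Ag^+] = 2s, [SO4^2-] = s.
Ksp = [Ag^+]^2[SO4^2-]
So Ksp = (2s)^2 × s = 4s^3
With s = 1.722 x 10^-2: Ksp = 2.04 x 10^-5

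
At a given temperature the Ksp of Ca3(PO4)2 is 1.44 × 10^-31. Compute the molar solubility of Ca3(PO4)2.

Ca3(PO4)2(s) <=> 3 Ca^2+(aq) + 2 PO4^3-(aq)
Ksp = [Ca^2+]^3[PO4^3-]^2
For each mole of Ca3(PO4)2 that dissolves: [Ca^2+] = 3s, [PO4^3-] = 2s.
Substituting: Ksp = (3s)^3(2s)^2 = 108s^5
s = (1.44 × 10^-31 / 108)^(1/5) = 2.66 × 10^-7 M

2.66e-7 M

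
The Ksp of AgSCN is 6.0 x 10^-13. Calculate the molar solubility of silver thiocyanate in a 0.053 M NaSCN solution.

AgSCN(s) ⇌ Ag^+ + SCN^-
Ksp = [Ag^+][SCN^-]
Let s = moles of AgSCN that dissolve per litre. [Ag^+] = s, [SCN^-] = 0.053 + s ≈ 0.053 (Ksp is small, so little additional dissolves).
Ksp ≈ s × 0.053
s = 1.1 x 10^-11 M
Check: s = 1.1 × 10^-11 ≪ 0.053, so the approximation is valid.

s = 1.1 x 10^-11 M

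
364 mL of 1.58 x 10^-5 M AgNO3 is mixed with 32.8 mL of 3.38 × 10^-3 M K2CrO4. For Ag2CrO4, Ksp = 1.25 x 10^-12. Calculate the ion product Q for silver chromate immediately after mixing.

5.87e-14

Total volume = 364 + 32.8 = 396.8 mL.
[Ag^+] = 1.58 × 10^-5 × (364/396.8) = 1.449 × 10^-5 M
[CrO4^2-] = 3.38 × 10^-3 × (32.8/396.8) = 2.794 × 10^-4 M
Ag2CrO4(s) ⇌ 2 Ag^+ + CrO4^2-, so Q = [Ag^+]^2[CrO4^2-]
Q = (1.449 × 10^-5)^2(2.794 × 10^-4) = 5.87 x 10^-14
Q < Ksp, so no precipitate of Ag2CrO4 forms.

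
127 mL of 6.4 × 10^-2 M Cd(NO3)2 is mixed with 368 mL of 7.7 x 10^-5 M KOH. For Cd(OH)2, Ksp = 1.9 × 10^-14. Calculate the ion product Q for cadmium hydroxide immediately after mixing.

Total volume = 127 + 368 = 495 mL.
[Cd^2+] = 6.4 × 10^-2 × (127/495) = 1.64 × 10^-2 M
[OH^-] = 7.7 x 10^-5 × (368/495) = 5.72 x 10^-5 M
Cd(OH)2(s) ⇌ Cd^2+ + 2 OH^-, so Q = [Cd^2+][OH^-]^2
Q = (1.64 x 10^-2)(5.72 x 10^-5)^2 = 5.4 × 10^-11
Q > Ksp, so Cd(OH)2 will precipitate.

5.4 x 10^-11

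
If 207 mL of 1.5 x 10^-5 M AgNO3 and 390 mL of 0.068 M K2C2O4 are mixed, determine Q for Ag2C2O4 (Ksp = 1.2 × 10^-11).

Total volume = 207 + 390 = 597 mL.
[Ag^+] = 1.5 × 10^-5 × (207/597) = 5.20 × 10^-6 M
[C2O4^2-] = 6.8 × 10^-2 × (390/597) = 4.44 × 10^-2 M
Ag2C2O4(s) ⇌ 2 Ag^+(aq) + C2O4^2-(aq), so Q = [Ag^+]^2[C2O4^2-]
Q = (5.20 x 10^-6)^2(4.44 × 10^-2) = 1.2 × 10^-12
Q < Ksp, so no precipitate of Ag2C2O4 forms.

1.2 × 10^-12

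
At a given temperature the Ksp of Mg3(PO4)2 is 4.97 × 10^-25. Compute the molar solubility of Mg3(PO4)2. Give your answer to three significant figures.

s ≈ 5.40 × 10^-6 M

Mg3(PO4)2(s) ⇌ 3 Mg^2+(aq) + 2 PO4^3-(aq)
Ksp = [Mg^2+]^3[PO4^3-]^2
For each mole of Mg3(PO4)2 that dissolves: [Mg^2+] = 3s, [PO4^3-] = 2s.
So Ksp = (3s)^3 × (2s)^2 = 108s^5
s^5 = 4.97 × 10^-25 / 108, so s = 5.40 × 10^-6 M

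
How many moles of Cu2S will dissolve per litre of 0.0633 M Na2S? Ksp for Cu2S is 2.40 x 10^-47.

s = 9.74e-24 M

Cu2S(s) ⇌ 2 Cu^+ + S^2-
Ksp = [Cu^+]^2[S^2-]
Let s = moles of Cu2S that dissolve per litre. [Cu^+] = 2s, [S^2-] = 0.0633 + s ≈ 0.0633 (Ksp is small, so little additional dissolves).
Ksp ≈ (2s)^2 × 0.0633
s = 9.74 x 10^-24 M
Check: s = 9.7 × 10^-24 ≪ 0.0633, so the approximation is valid.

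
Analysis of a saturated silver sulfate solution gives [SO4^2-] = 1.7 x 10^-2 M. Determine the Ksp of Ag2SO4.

Ksp ≈ 2.0 x 10^-5

Ag2SO4(s) ⇌ 2 Ag^+(aq) + SO4^2-(aq)
Stoichiometry gives [Ag^+] = (2/1)[SO4^2-] = 3.40 × 10^-2 M.
Ksp = [Ag^+]^2[SO4^2-]
Ksp = (3.40 x 10^-2)^2 × 1.7 × 10^-2 = 2.0 x 10^-5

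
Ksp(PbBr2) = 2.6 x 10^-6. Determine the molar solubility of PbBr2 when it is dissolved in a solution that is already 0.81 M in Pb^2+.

s = 9.0 x 10^-4 M

PbBr2(s) ⇌ Pb^2+ + 2 Br^-
Ksp = [Pb^2+][Br^-]^2
Let s be the molar solubility in this solution. [Pb^2+] = 0.81 + s ≈ 0.81, [Br^-] = 2s (since the Pb^2+ already present dominates).
Ksp ≈ 0.81 × (2s)^2
s = 9.0 × 10^-4 M
Check: s = 9.0 × 10^-4 ≪ 0.81, so the approximation is valid.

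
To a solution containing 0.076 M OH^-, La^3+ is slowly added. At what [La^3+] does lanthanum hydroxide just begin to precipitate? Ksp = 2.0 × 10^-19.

La(OH)3(s) ⇌ La^3+ + 3 OH^-
Ksp = [La^3+][OH^-]^3
Precipitation begins when Q = Ksp. With [OH^-] = 0.076 M:
2.0 × 10^-19 = (0.076)^3 × [La^3+]
[La^3+] = (2.0 × 10^-19 / 4.39 × 10^-4) = 4.6 × 10^-16 M

[La^3+] ≈ 4.6 × 10^-16 M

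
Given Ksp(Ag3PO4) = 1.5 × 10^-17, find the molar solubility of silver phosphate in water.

s ≈ 2.7 × 10^-5 M

Ag3PO4(s) ⇌ 3 Ag^+(aq) + PO4^3-(aq)
Ksp = [Ag^+]^3[PO4^3-]
For each mole of Ag3PO4 that dissolves: [Ag^+] = 3s, [PO4^3-] = s.
Ksp = (3s)^3s = 27s^4
Solving, s = (1.5 × 10^-17/27)^(1/4) = 2.7 × 10^-5 M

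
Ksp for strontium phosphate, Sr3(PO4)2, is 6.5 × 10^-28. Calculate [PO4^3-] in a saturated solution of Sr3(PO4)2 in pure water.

Sr3(PO4)2(s) ⇌ 3 Sr^2+ + 2 PO4^3-
Ksp = [Sr^2+]^3[PO4^3-]^2
If s mol/L of Sr3(PO4)2 dissolves, [Sr^2+] = 3s and [PO4^3-] = 2s.
Ksp = (3s)^3(2s)^2 = 108s^5
s = (6.5 × 10^-28 / 108)^(1/5) = 1.43 × 10^-6 M
[PO4^3-] = 2s = 2.9 × 10^-6 M

2.9e-6 M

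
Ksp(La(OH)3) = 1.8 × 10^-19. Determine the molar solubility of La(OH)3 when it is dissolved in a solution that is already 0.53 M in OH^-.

La(OH)3(s) ⇌ La^3+ + 3 OH^-
Ksp = [La^3+][OH^-]^3
Let s be the molar solubility in this solution. [La^3+] = s, [OH^-] = 0.53 + 3s ≈ 0.53 (Ksp is small, so little additional dissolves).
Ksp ≈ s × (0.53)^3
s = 1.2 x 10^-18 M
Check: 3s = 3.6 x 10^-18 ≪ 0.53, so the approximation is valid.

1.2 × 10^-18 M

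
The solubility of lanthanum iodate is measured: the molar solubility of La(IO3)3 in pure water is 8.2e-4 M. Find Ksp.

La(IO3)3(s) ⇌ La^3+(aq) + 3 IO3^-(aq)
Let s = molar solubility. Then [La^3+] = s and [IO3^-] = 3s.
Ksp = [La^3+][IO3^-]^3
So Ksp = s × (3s)^3 = 27s^4
Ksp = 27 × (8.2 x 10^-4)^4 = 1.2 x 10^-11

Ksp ≈ 1.2e-11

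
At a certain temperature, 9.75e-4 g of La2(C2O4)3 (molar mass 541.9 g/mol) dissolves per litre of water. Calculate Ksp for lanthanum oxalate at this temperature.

Molar solubility s = (9.75 × 10^-4 g/L) / (541.9 g/mol) = 1.799 × 10^-6 M.
La2(C2O4)3(s) <=> 2 La^3+ + 3 C2O4^2-
If s mol/L of La2(C2O4)3 dissolves, [La^3+] = 2s and [C2O4^2-] = 3s.
Ksp = [La^3+]^2[C2O4^2-]^3
Substituting: Ksp = (2s)^2(3s)^3 = 108s^5
With s = 1.799 × 10^-6: Ksp = 2.04 x 10^-27

Ksp ≈ 2.04 × 10^-27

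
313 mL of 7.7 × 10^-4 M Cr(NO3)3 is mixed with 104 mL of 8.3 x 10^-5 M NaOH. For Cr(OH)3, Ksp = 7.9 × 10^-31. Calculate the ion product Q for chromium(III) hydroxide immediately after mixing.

5.1 x 10^-18

Total volume = 313 + 104 = 417 mL.
[Cr^3+] = 7.7 × 10^-4 × (313/417) = 5.78 × 10^-4 M
[OH^-] = 8.3 × 10^-5 × (104/417) = 2.07 × 10^-5 M
Cr(OH)3(s) ⇌ Cr^3+ + 3 OH^-, so Q = [Cr^3+][OH^-]^3
Q = (5.78 × 10^-4)(2.07 × 10^-5)^3 = 5.1 × 10^-18
Q > Ksp, so Cr(OH)3 will precipitate.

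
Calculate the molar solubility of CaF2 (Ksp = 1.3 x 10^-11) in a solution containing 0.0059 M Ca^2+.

s = 2.3e-5 M

CaF2(s) ⇌ Ca^2+(aq) + 2 F^-(aq)
Ksp = [Ca^2+][F^-]^2
Let s = moles of CaF2 that dissolve per litre. [Ca^2+] = 0.0059 + s ≈ 0.0059, [F^-] = 2s (Ksp is small, so little additional dissolves).
Ksp ≈ 0.0059 × (2s)^2
s = 2.3 x 10^-5 M
Check: s = 2.3 x 10^-5 ≪ 0.0059, so the approximation is valid.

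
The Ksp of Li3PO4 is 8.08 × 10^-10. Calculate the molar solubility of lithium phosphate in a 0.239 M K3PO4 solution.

Li3PO4(s) <=> 3 Li^+ + PO4^3-
Ksp = [Li^+]^3[PO4^3-]
If s mol/L dissolves here, [Li^+] = 3s, [PO4^3-] = 0.239 + s ≈ 0.239 (Ksp is small, so little additional dissolves).
Ksp ≈ (3s)^3 × 0.239
s = 5.00 x 10^-4 M
Check: s = 5.0 x 10^-4 ≪ 0.239, so the approximation is valid.

s = 5.00e-4 M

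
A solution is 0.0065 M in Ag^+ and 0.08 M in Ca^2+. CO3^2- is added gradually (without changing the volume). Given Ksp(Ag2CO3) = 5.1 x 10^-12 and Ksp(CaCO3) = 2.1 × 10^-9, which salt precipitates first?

CaCO3

Precipitation of each salt starts when its ion product equals its Ksp.
For Ag2CO3: 5.1 x 10^-12 = (0.0065)^2 × [CO3^2-]  ⇒  [CO3^2-] = 1.2 x 10^-7 M.
For CaCO3: 2.1 × 10^-9 = 0.08 × [CO3^2-]  ⇒  [CO3^2-] = 2.6 × 10^-8 M.
The salt with the lower threshold [CO3^2-] precipitates first: CaCO3.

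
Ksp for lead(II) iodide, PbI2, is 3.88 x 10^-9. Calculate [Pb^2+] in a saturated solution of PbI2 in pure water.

PbI2(s) ⇌ Pb^2+(aq) + 2 I^-(aq)
Ksp = [Pb^2+][I^-]^2
If s mol/L of PbI2 dissolves, [Pb^2+] = s and [I^-] = 2s.
Ksp = s(2s)^2 = 4s^3
s = (3.88 x 10^-9 / 4)^(1/3) = 9.899 x 10^-4 M
[Pb^2+] = s = 9.90 × 10^-4 M

[Pb^2+] ≈ 9.90 × 10^-4 M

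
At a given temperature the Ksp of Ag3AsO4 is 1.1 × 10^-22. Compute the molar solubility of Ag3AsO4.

Ag3AsO4(s) ⇌ 3 Ag^+(aq) + AsO4^3-(aq)
Ksp = [Ag^+]^3[AsO4^3-]
Let s = molar solubility. Then [Ag^+] = 3s and [AsO4^3-] = s.
Ksp = (3s)^3s = 27s^4
s^4 = 1.1 × 10^-22 / 27, so s = 1.4 × 10^-6 M

s = 1.4e-6 M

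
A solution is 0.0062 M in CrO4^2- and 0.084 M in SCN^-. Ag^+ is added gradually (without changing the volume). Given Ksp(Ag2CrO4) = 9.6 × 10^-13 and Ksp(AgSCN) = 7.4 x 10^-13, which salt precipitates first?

AgSCN

Precipitation of each salt starts when its ion product equals its Ksp.
For Ag2CrO4: 9.6 × 10^-13 = 0.0062 × [Ag^+]^2  ⇒  [Ag^+] = 1.2 × 10^-5 M.
For AgSCN: 7.4 x 10^-13 = 0.084 × [Ag^+]  ⇒  [Ag^+] = 8.8 × 10^-12 M.
The salt with the lower threshold [Ag^+] precipitates first: AgSCN.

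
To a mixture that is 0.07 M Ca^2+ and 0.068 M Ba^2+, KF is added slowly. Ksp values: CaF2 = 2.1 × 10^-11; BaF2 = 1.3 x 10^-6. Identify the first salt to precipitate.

CaF2

Each salt begins to precipitate when Q = Ksp, i.e. when [F^-] reaches its threshold.
For CaF2: 2.1 × 10^-11 = 0.07 × [F^-]^2  ⇒  [F^-] = 1.7 x 10^-5 M.
For BaF2: 1.3 x 10^-6 = 0.068 × [F^-]^2  ⇒  [F^-] = 4.4 × 10^-3 M.
The salt with the lower threshold [F^-] precipitates first: CaF2.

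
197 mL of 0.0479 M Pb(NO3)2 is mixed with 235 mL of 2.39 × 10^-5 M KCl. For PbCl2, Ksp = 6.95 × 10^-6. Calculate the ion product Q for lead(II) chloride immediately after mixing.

Total volume = 197 + 235 = 432 mL.
[Pb^2+] = 4.79 × 10^-2 × (197/432) = 2.184 × 10^-2 M
[Cl^-] = 2.39 x 10^-5 × (235/432) = 1.300 × 10^-5 M
PbCl2(s) <=> Pb^2+ + 2 Cl^-, so Q = [Pb^2+][Cl^-]^2
Q = (2.184 x 10^-2)(1.300 × 10^-5)^2 = 3.69 x 10^-12
Q < Ksp, so no precipitate of PbCl2 forms.

Q = 3.69 x 10^-12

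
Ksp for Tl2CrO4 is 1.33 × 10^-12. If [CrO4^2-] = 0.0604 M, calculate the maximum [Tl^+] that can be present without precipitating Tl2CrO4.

Tl2CrO4(s) ⇌ 2 Tl^+(aq) + CrO4^2-(aq)
Ksp = [Tl^+]^2[CrO4^2-]
Precipitation begins when Q = Ksp. With [CrO4^2-] = 0.0604 M:
1.33 × 10^-12 = (0.0604) × [Tl^+]^2
[Tl^+] = (1.33 × 10^-12 / 6.04 × 10^-2)^(1/2) = 4.69 x 10^-6 M

[Tl^+] ≈ 4.69 x 10^-6 M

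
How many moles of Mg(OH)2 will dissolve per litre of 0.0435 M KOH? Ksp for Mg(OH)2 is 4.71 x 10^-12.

s = 2.49e-9 M

Mg(OH)2(s) ⇌ Mg^2+ + 2 OH^-
Ksp = [Mg^2+][OH^-]^2
Let s be the molar solubility in this solution. [Mg^2+] = s, [OH^-] = 0.0435 + 2s ≈ 0.0435 (Ksp is small, so little additional dissolves).
Ksp ≈ s × (0.0435)^2
s = 2.49 × 10^-9 M
Check: 2s = 5.0 × 10^-9 ≪ 0.0435, so the approximation is valid.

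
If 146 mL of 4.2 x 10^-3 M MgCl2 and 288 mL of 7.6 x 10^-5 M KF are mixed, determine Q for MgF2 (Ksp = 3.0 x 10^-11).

Q ≈ 3.6 × 10^-12

Total volume = 146 + 288 = 434 mL.
[Mg^2+] = 4.2 × 10^-3 × (146/434) = 1.41 × 10^-3 M
[F^-] = 7.6 x 10^-5 × (288/434) = 5.04 x 10^-5 M
MgF2(s) ⇌ Mg^2+(aq) + 2 F^-(aq), so Q = [Mg^2+][F^-]^2
Q = (1.41 × 10^-3)(5.04 x 10^-5)^2 = 3.6 × 10^-12
Q < Ksp, so no precipitate of MgF2 forms.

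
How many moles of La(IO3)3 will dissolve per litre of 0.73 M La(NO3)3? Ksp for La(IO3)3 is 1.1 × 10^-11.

s ≈ 8.2e-5 M

La(IO3)3(s) <=> La^3+(aq) + 3 IO3^-(aq)
Ksp = [La^3+][IO3^-]^3
If s mol/L dissolves here, [La^3+] = 0.73 + s ≈ 0.73, [IO3^-] = 3s (Ksp is small, so little additional dissolves).
Ksp ≈ 0.73 × (3s)^3
s = 8.2 × 10^-5 M
Check: s = 8.2 × 10^-5 ≪ 0.73, so the approximation is valid.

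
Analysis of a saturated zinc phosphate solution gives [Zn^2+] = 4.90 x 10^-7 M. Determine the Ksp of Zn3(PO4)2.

Ksp ≈ 1.26 × 10^-32

Zn3(PO4)2(s) <=> 3 Zn^2+(aq) + 2 PO4^3-(aq)
Stoichiometry gives [PO4^3-] = (2/3)[Zn^2+] = 3.267 × 10^-7 M.
Ksp = [Zn^2+]^3[PO4^3-]^2
Ksp = (4.90 x 10^-7)^3 × (3.267 × 10^-7)^2 = 1.26 × 10^-32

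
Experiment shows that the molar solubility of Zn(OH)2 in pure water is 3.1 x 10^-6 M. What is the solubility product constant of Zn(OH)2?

Ksp ≈ 1.2 × 10^-16

Zn(OH)2(s) ⇌ Zn^2+(aq) + 2 OH^-(aq)
If s mol/L of Zn(OH)2 dissolves, [Zn^2+] = s and [OH^-] = 2s.
Ksp = [Zn^2+][OH^-]^2
Ksp = s(2s)^2 = 4s^3
With s = 3.1 × 10^-6: Ksp = 1.2 x 10^-16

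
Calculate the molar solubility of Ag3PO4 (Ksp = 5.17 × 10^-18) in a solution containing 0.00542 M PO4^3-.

Ag3PO4(s) ⇌ 3 Ag^+ + PO4^3-
Ksp = [Ag^+]^3[PO4^3-]
If s mol/L dissolves here, [Ag^+] = 3s, [PO4^3-] = 0.00542 + s ≈ 0.00542 (since the PO4^3- already present dominates).
Ksp ≈ (3s)^3 × 0.00542
s = 3.28 x 10^-6 M
Check: s = 3.3 × 10^-6 ≪ 0.00542, so the approximation is valid.

s = 3.28 x 10^-6 M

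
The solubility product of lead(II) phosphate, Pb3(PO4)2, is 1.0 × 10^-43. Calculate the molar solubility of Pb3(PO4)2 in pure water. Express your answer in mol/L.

s ≈ 9.8e-10 M

Pb3(PO4)2(s) <=> 3 Pb^2+ + 2 PO4^3-
Ksp = [Pb^2+]^3[PO4^3-]^2
With molar solubility s: [Pb^2+] = 3s, [PO4^3-] = 2s.
Ksp = (3s)^3(2s)^2 = 108s^5
s^5 = 1.0 × 10^-43 / 108, so s = 9.8 × 10^-10 M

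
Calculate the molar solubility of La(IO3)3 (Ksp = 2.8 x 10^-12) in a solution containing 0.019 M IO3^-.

La(IO3)3(s) ⇌ La^3+ + 3 IO3^-
Ksp = [La^3+][IO3^-]^3
Let s = moles of La(IO3)3 that dissolve per litre. [La^3+] = s, [IO3^-] = 0.019 + 3s ≈ 0.019 (since the IO3^- already present dominates).
Ksp ≈ s × (0.019)^3
s = 4.1 x 10^-7 M
Check: 3s = 1.2 x 10^-6 ≪ 0.019, so the approximation is valid.

s ≈ 4.1 × 10^-7 M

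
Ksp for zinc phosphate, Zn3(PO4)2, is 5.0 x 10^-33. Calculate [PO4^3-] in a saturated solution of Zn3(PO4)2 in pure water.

Zn3(PO4)2(s) ⇌ 3 Zn^2+ + 2 PO4^3-
Ksp = [Zn^2+]^3[PO4^3-]^2
Let s = molar solubility. Then [Zn^2+] = 3s and [PO4^3-] = 2s.
Ksp = (3s)^3(2s)^2 = 108s^5
s^5 = 5.0 x 10^-33 / 108, so s = 1.36 × 10^-7 M
[PO4^3-] = 2s = 2.7 × 10^-7 M

2.7 x 10^-7 M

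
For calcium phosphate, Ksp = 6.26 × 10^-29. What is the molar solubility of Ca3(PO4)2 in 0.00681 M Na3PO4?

3.68 × 10^-9 M

Ca3(PO4)2(s) <=> 3 Ca^2+ + 2 PO4^3-
Ksp = [Ca^2+]^3[PO4^3-]^2
Let s = moles of Ca3(PO4)2 that dissolve per litre. [Ca^2+] = 3s, [PO4^3-] = 0.00681 + 2s ≈ 0.00681 (Ksp is small, so little additional dissolves).
Ksp ≈ (3s)^3 × (0.00681)^2
s = 3.68 × 10^-9 M
Check: 2s = 7.4 × 10^-9 ≪ 0.00681, so the approximation is valid.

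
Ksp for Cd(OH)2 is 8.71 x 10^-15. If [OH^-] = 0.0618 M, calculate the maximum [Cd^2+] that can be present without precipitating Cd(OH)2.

[Cd^2+] = 2.28 × 10^-12 M

Cd(OH)2(s) ⇌ Cd^2+ + 2 OH^-
Ksp = [Cd^2+][OH^-]^2
Precipitation begins when Q = Ksp. With [OH^-] = 0.0618 M:
8.71 x 10^-15 = (0.0618)^2 × [Cd^2+]
[Cd^2+] = (8.71 x 10^-15 / 3.819 × 10^-3) = 2.28 x 10^-12 M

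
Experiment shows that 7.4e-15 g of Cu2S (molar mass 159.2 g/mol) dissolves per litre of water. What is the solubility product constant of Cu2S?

4.0 × 10^-49

Molar solubility s = (7.4 x 10^-15 g/L) / (159.2 g/mol) = 4.65 × 10^-17 M.
Cu2S(s) <=> 2 Cu^+(aq) + S^2-(aq)
Let s = molar solubility. Then [Cu^+] = 2s and [S^2-] = s.
Ksp = [Cu^+]^2[S^2-]
Ksp = (2s)^2s = 4s^3
With s = 4.65 × 10^-17: Ksp = 4.0 × 10^-49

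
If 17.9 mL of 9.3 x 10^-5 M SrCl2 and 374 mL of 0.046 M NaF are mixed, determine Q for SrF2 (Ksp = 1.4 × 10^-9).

Q = 8.2 x 10^-9

Total volume = 17.9 + 374 = 391.9 mL.
[Sr^2+] = 9.3 x 10^-5 × (17.9/391.9) = 4.25 × 10^-6 M
[F^-] = 4.6 x 10^-2 × (374/391.9) = 4.39 × 10^-2 M
SrF2(s) <=> Sr^2+ + 2 F^-, so Q = [Sr^2+][F^-]^2
Q = (4.25 x 10^-6)(4.39 × 10^-2)^2 = 8.2 × 10^-9
Q > Ksp, so SrF2 will precipitate.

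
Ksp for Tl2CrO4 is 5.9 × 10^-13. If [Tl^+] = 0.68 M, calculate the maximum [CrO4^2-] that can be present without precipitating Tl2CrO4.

Tl2CrO4(s) <=> 2 Tl^+ + CrO4^2-
Ksp = [Tl^+]^2[CrO4^2-]
Precipitation begins when Q = Ksp. With [Tl^+] = 0.68 M:
5.9 × 10^-13 = (0.68)^2 × [CrO4^2-]
[CrO4^2-] = (5.9 × 10^-13 / 4.62 × 10^-1) = 1.3 × 10^-12 M

[CrO4^2-] ≈ 1.3 × 10^-12 M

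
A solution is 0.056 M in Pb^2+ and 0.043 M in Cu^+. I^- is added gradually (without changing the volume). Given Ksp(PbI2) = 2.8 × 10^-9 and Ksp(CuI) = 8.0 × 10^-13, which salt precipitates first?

CuI

Each salt begins to precipitate when Q = Ksp, i.e. when [I^-] reaches its threshold.
For PbI2: 2.8 × 10^-9 = 0.056 × [I^-]^2  ⇒  [I^-] = 2.2 x 10^-4 M.
For CuI: 8.0 × 10^-13 = 0.043 × [I^-]  ⇒  [I^-] = 1.9 × 10^-11 M.
The salt with the lower threshold [I^-] precipitates first: CuI.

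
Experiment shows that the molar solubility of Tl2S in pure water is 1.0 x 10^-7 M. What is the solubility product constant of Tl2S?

Tl2S(s) ⇌ 2 Tl^+ + S^2-
Let s = molar solubility. Then [Tl^+] = 2s and [S^2-] = s.
Ksp = [Tl^+]^2[S^2-]
So Ksp = (2s)^2 × s = 4s^3
Ksp = 4 × (1.0 × 10^-7)^3 = 4.0 × 10^-21

Ksp ≈ 4.0 × 10^-21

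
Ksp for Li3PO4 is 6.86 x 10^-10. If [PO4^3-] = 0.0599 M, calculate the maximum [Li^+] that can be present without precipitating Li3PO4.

[Li^+] = 2.25e-3 M

Li3PO4(s) <=> 3 Li^+(aq) + PO4^3-(aq)
Ksp = [Li^+]^3[PO4^3-]
Precipitation begins when Q = Ksp. With [PO4^3-] = 0.0599 M:
6.86 x 10^-10 = (0.0599) × [Li^+]^3
[Li^+] = (6.86 x 10^-10 / 5.99 x 10^-2)^(1/3) = 2.25 x 10^-3 M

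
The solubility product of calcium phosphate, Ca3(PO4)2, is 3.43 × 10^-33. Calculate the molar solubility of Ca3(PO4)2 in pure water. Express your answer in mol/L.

s ≈ 1.26 x 10^-7 M

Ca3(PO4)2(s) ⇌ 3 Ca^2+ + 2 PO4^3-
Ksp = [Ca^2+]^3[PO4^3-]^2
With molar solubility s: [Ca^2+] = 3s, [PO4^3-] = 2s.
So Ksp = (3s)^3 × (2s)^2 = 108s^5
s = (3.43 × 10^-33 / 108)^(1/5) = 1.26 x 10^-7 M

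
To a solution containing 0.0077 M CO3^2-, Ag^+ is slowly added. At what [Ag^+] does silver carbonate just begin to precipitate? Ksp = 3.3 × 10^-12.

[Ag^+] = 2.1 x 10^-5 M

Ag2CO3(s) ⇌ 2 Ag^+ + CO3^2-
Ksp = [Ag^+]^2[CO3^2-]
Precipitation begins when Q = Ksp. With [CO3^2-] = 0.0077 M:
3.3 × 10^-12 = (0.0077) × [Ag^+]^2
[Ag^+] = (3.3 × 10^-12 / 7.7 × 10^-3)^(1/2) = 2.1 × 10^-5 M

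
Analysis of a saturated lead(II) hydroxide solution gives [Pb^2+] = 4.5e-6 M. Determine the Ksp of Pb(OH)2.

Ksp = 3.6 × 10^-16

Pb(OH)2(s) ⇌ Pb^2+(aq) + 2 OH^-(aq)
Stoichiometry gives [OH^-] = (2/1)[Pb^2+] = 9.00 × 10^-6 M.
Ksp = [Pb^2+][OH^-]^2
Ksp = 4.5 × 10^-6 × (9.00 x 10^-6)^2 = 3.6 × 10^-16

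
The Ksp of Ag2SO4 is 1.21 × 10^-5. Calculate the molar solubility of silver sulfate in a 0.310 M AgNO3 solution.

Ag2SO4(s) ⇌ 2 Ag^+(aq) + SO4^2-(aq)
Ksp = [Ag^+]^2[SO4^2-]
Let s = moles of Ag2SO4 that dissolve per litre. [Ag^+] = 0.310 + 2s ≈ 0.310, [SO4^2-] = s (since Ag^+ from AgNO3 dominates).
Ksp ≈ (0.310)^2 × s
s = 1.26 x 10^-4 M
Check: 2s = 2.5 × 10^-4 ≪ 0.310, so the approximation is valid.

1.26 × 10^-4 M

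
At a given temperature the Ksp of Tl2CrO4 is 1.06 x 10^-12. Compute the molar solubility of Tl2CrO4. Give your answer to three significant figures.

Tl2CrO4(s) ⇌ 2 Tl^+(aq) + CrO4^2-(aq)
Ksp = [Tl^+]^2[CrO4^2-]
If s mol/L of Tl2CrO4 dissolves, [Tl^+] = 2s and [CrO4^2-] = s.
Ksp = (2s)^2s = 4s^3
s = (1.06 x 10^-12 / 4)^(1/3) = 6.42 × 10^-5 M

s ≈ 6.42 × 10^-5 M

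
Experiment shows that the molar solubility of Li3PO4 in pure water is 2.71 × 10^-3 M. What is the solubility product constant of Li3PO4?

Li3PO4(s) ⇌ 3 Li^+ + PO4^3-
With molar solubility s: [Li^+] = 3s, [PO4^3-] = s.
Ksp = [Li^+]^3[PO4^3-]
Ksp = (3s)^3s = 27s^4
Ksp = 27 × (2.71 × 10^-3)^4 = 1.46 × 10^-9

Ksp ≈ 1.46e-9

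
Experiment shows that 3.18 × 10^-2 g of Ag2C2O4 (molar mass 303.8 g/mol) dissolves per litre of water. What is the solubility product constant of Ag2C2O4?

4.59e-12

Molar solubility s = (3.18 × 10^-2 g/L) / (303.8 g/mol) = 1.047 × 10^-4 M.
Ag2C2O4(s) ⇌ 2 Ag^+ + C2O4^2-
For each mole of Ag2C2O4 that dissolves: [Ag^+] = 2s, [C2O4^2-] = s.
Ksp = [Ag^+]^2[C2O4^2-]
Ksp = (2s)^2s = 4s^3
Ksp = 4 × (1.047 × 10^-4)^3 = 4.59 × 10^-12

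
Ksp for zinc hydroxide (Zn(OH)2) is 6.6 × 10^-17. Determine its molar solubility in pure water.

s = 2.5 × 10^-6 M

Zn(OH)2(s) ⇌ Zn^2+(aq) + 2 OH^-(aq)
Ksp = [Zn^2+][OH^-]^2
With molar solubility s: [Zn^2+] = s, [OH^-] = 2s.
Ksp = s(2s)^2 = 4s^3
s^3 = 6.6 × 10^-17 / 4, so s = 2.5 × 10^-6 M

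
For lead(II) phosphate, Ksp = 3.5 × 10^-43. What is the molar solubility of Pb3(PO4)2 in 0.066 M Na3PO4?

s ≈ 1.4 × 10^-14 M

Pb3(PO4)2(s) ⇌ 3 Pb^2+ + 2 PO4^3-
Ksp = [Pb^2+]^3[PO4^3-]^2
Let s = moles of Pb3(PO4)2 that dissolve per litre. [Pb^2+] = 3s, [PO4^3-] = 0.066 + 2s ≈ 0.066 (since PO4^3- from Na3PO4 dominates).
Ksp ≈ (3s)^3 × (0.066)^2
s = 1.4 × 10^-14 M
Check: 2s = 2.9 × 10^-14 ≪ 0.066, so the approximation is valid.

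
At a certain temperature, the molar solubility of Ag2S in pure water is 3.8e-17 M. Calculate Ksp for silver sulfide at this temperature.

Ag2S(s) <=> 2 Ag^+(aq) + S^2-(aq)
For each mole of Ag2S that dissolves: [Ag^+] = 2s, [S^2-] = s.
Ksp = [Ag^+]^2[S^2-]
Substituting: Ksp = (2s)^2s = 4s^3
With s = 3.8 x 10^-17: Ksp = 2.2 x 10^-49

Ksp ≈ 2.2 × 10^-49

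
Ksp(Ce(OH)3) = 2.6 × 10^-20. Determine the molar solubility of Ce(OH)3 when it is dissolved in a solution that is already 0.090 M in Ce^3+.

Ce(OH)3(s) ⇌ Ce^3+(aq) + 3 OH^-(aq)
Ksp = [Ce^3+][OH^-]^3
If s mol/L dissolves here, [Ce^3+] = 0.090 + s ≈ 0.090, [OH^-] = 3s (since the Ce^3+ already present dominates).
Ksp ≈ 0.090 × (3s)^3
s = 2.2 x 10^-7 M
Check: s = 2.2 x 10^-7 ≪ 0.090, so the approximation is valid.

s ≈ 2.2 × 10^-7 M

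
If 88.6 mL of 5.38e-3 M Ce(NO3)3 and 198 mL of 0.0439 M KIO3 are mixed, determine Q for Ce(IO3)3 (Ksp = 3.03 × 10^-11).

Q = 4.64e-8

Total volume = 88.6 + 198 = 286.6 mL.
[Ce^3+] = 5.38 × 10^-3 × (88.6/286.6) = 1.663 × 10^-3 M
[IO3^-] = 4.39 x 10^-2 × (198/286.6) = 3.033 x 10^-2 M
Ce(IO3)3(s) ⇌ Ce^3+(aq) + 3 IO3^-(aq), so Q = [Ce^3+][IO3^-]^3
Q = (1.663 × 10^-3)(3.033 × 10^-2)^3 = 4.64 × 10^-8
Q > Ksp, so Ce(IO3)3 will precipitate.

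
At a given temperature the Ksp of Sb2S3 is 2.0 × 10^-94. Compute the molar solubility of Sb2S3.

Sb2S3(s) <=> 2 Sb^3+(aq) + 3 S^2-(aq)
Ksp = [Sb^3+]^2[S^2-]^3
Let s = molar solubility. Then [Sb^3+] = 2s and [S^2-] = 3s.
Substituting: Ksp = (2s)^2(3s)^3 = 108s^5
Solving, s = (2.0 × 10^-94/108)^(1/5) = 7.1 × 10^-20 M

s ≈ 7.1 x 10^-20 M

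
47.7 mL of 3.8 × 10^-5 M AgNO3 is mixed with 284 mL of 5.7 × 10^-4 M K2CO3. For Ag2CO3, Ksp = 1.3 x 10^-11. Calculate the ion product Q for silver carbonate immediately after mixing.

Q = 1.5 × 10^-14

Total volume = 47.7 + 284 = 331.7 mL.
[Ag^+] = 3.8 × 10^-5 × (47.7/331.7) = 5.46 × 10^-6 M
[CO3^2-] = 5.7 × 10^-4 × (284/331.7) = 4.88 x 10^-4 M
Ag2CO3(s) ⇌ 2 Ag^+(aq) + CO3^2-(aq), so Q = [Ag^+]^2[CO3^2-]
Q = (5.46 x 10^-6)^2(4.88 × 10^-4) = 1.5 × 10^-14
Q < Ksp, so no precipitate of Ag2CO3 forms.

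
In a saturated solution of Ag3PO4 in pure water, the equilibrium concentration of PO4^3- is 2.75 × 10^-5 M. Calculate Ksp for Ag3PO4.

1.54 x 10^-17

Ag3PO4(s) <=> 3 Ag^+(aq) + PO4^3-(aq)
Stoichiometry gives [Ag^+] = (3/1)[PO4^3-] = 8.250 × 10^-5 M.
Ksp = [Ag^+]^3[PO4^3-]
Ksp = (8.250 × 10^-5)^3 × 2.75 × 10^-5 = 1.54 × 10^-17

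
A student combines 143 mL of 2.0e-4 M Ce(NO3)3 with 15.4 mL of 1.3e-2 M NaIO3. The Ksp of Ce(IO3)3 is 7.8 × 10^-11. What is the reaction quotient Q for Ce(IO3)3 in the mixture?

Q ≈ 3.6 × 10^-13

Total volume = 143 + 15.4 = 158.4 mL.
[Ce^3+] = 2.0 x 10^-4 × (143/158.4) = 1.81 x 10^-4 M
[IO3^-] = 1.3 x 10^-2 × (15.4/158.4) = 1.26 × 10^-3 M
Ce(IO3)3(s) ⇌ Ce^3+ + 3 IO3^-, so Q = [Ce^3+][IO3^-]^3
Q = (1.81 × 10^-4)(1.26 × 10^-3)^3 = 3.6 × 10^-13
Q < Ksp, so no precipitate of Ce(IO3)3 forms.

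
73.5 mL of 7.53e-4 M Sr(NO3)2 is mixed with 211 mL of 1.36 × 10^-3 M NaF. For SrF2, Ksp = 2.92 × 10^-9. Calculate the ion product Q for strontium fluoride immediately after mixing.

Total volume = 73.5 + 211 = 284.5 mL.
[Sr^2+] = 7.53 × 10^-4 × (73.5/284.5) = 1.945 x 10^-4 M
[F^-] = 1.36 × 10^-3 × (211/284.5) = 1.009 × 10^-3 M
SrF2(s) ⇌ Sr^2+ + 2 F^-, so Q = [Sr^2+][F^-]^2
Q = (1.945 x 10^-4)(1.009 × 10^-3)^2 = 1.98 x 10^-10
Q < Ksp, so no precipitate of SrF2 forms.

Q = 1.98 × 10^-10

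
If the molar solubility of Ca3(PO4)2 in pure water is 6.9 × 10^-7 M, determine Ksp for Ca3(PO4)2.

Ksp ≈ 1.7 x 10^-29

Ca3(PO4)2(s) ⇌ 3 Ca^2+(aq) + 2 PO4^3-(aq)
If s mol/L of Ca3(PO4)2 dissolves, [Ca^2+] = 3s and [PO4^3-] = 2s.
Ksp = [Ca^2+]^3[PO4^3-]^2
Ksp = (3s)^3(2s)^2 = 108s^5
With s = 6.9 × 10^-7: Ksp = 1.7 × 10^-29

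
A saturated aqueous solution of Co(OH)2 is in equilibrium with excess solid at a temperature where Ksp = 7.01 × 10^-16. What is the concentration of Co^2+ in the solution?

[Co^2+] = 5.60 x 10^-6 M

Co(OH)2(s) <=> Co^2+ + 2 OH^-
Ksp = [Co^2+][OH^-]^2
For each mole of Co(OH)2 that dissolves: [Co^2+] = s, [OH^-] = 2s.
Substituting: Ksp = s(2s)^2 = 4s^3
s = (7.01 × 10^-16 / 4)^(1/3) = 5.596 × 10^-6 M
[Co^2+] = s = 5.60 × 10^-6 M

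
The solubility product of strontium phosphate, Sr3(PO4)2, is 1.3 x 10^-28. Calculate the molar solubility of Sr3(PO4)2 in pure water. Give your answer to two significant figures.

Sr3(PO4)2(s) ⇌ 3 Sr^2+(aq) + 2 PO4^3-(aq)
Ksp = [Sr^2+]^3[PO4^3-]^2
For each mole of Sr3(PO4)2 that dissolves: [Sr^2+] = 3s, [PO4^3-] = 2s.
So Ksp = (3s)^3 × (2s)^2 = 108s^5
s^5 = 1.3 x 10^-28 / 108, so s = 1.0 x 10^-6 M

1.0e-6 M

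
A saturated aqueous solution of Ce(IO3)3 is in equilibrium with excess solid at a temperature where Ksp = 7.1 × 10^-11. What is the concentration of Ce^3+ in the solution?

Ce(IO3)3(s) ⇌ Ce^3+ + 3 IO3^-
Ksp = [Ce^3+][IO3^-]^3
Let s = molar solubility. Then [Ce^3+] = s and [IO3^-] = 3s.
Substituting: Ksp = s(3s)^3 = 27s^4
s^4 = 7.1 × 10^-11 / 27, so s = 1.27 × 10^-3 M
[Ce^3+] = s = 1.3 × 10^-3 M

[Ce^3+] = 1.3e-3 M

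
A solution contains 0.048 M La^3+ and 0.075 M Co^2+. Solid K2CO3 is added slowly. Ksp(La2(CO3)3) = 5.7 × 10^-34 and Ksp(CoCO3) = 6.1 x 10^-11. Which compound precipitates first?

La2(CO3)3

Each salt begins to precipitate when Q = Ksp, i.e. when [CO3^2-] reaches its threshold.
For La2(CO3)3: 5.7 × 10^-34 = (0.048)^2 × [CO3^2-]^3  ⇒  [CO3^2-] = 6.3 x 10^-11 M.
For CoCO3: 6.1 x 10^-11 = 0.075 × [CO3^2-]  ⇒  [CO3^2-] = 8.1 x 10^-10 M.
The salt with the lower threshold [CO3^2-] precipitates first: La2(CO3)3.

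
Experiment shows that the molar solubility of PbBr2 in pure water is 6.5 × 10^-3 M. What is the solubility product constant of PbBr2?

Ksp ≈ 1.1 × 10^-6

PbBr2(s) ⇌ Pb^2+ + 2 Br^-
If s mol/L of PbBr2 dissolves, [Pb^2+] = s and [Br^-] = 2s.
Ksp = [Pb^2+][Br^-]^2
Ksp = s(2s)^2 = 4s^3
Ksp = 4 × (6.5 × 10^-3)^3 = 1.1 × 10^-6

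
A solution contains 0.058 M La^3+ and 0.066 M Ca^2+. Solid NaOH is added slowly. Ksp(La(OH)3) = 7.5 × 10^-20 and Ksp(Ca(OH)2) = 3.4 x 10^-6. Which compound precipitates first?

Each salt begins to precipitate when Q = Ksp, i.e. when [OH^-] reaches its threshold.
For La(OH)3: 7.5 × 10^-20 = 0.058 × [OH^-]^3  ⇒  [OH^-] = 1.1 × 10^-6 M.
For Ca(OH)2: 3.4 x 10^-6 = 0.066 × [OH^-]^2  ⇒  [OH^-] = 7.2 × 10^-3 M.
The salt with the lower threshold [OH^-] precipitates first: La(OH)3.

La(OH)3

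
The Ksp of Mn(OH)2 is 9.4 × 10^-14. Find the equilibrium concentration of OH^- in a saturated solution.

Mn(OH)2(s) <=> Mn^2+(aq) + 2 OH^-(aq)
Ksp = [Mn^2+][OH^-]^2
With molar solubility s: [Mn^2+] = s, [OH^-] = 2s.
So Ksp = s × (2s)^2 = 4s^3
s = (9.4 × 10^-14 / 4)^(1/3) = 2.86 × 10^-5 M
[OH^-] = 2s = 5.7 x 10^-5 M

5.7e-5 M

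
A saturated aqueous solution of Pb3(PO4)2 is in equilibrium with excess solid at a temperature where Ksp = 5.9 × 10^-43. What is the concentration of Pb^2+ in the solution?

[Pb^2+] = 4.2 × 10^-9 M

Pb3(PO4)2(s) <=> 3 Pb^2+ + 2 PO4^3-
Ksp = [Pb^2+]^3[PO4^3-]^2
If s mol/L of Pb3(PO4)2 dissolves, [Pb^2+] = 3s and [PO4^3-] = 2s.
Ksp = (3s)^3(2s)^2 = 108s^5
s^5 = 5.9 × 10^-43 / 108, so s = 1.40 x 10^-9 M
[Pb^2+] = 3s = 4.2 × 10^-9 M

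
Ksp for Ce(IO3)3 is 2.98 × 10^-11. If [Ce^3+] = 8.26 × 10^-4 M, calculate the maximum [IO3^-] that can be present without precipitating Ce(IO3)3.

3.30e-3 M

Ce(IO3)3(s) ⇌ Ce^3+ + 3 IO3^-
Ksp = [Ce^3+][IO3^-]^3
Precipitation begins when Q = Ksp. With [Ce^3+] = 8.26 × 10^-4 M:
2.98 × 10^-11 = (8.26 × 10^-4) × [IO3^-]^3
[IO3^-] = (2.98 × 10^-11 / 8.26 × 10^-4)^(1/3) = 3.30 × 10^-3 M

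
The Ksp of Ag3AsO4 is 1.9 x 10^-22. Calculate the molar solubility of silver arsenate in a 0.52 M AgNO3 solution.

s ≈ 1.4 x 10^-21 M

Ag3AsO4(s) ⇌ 3 Ag^+ + AsO4^3-
Ksp = [Ag^+]^3[AsO4^3-]
Let s be the molar solubility in this solution. [Ag^+] = 0.52 + 3s ≈ 0.52, [AsO4^3-] = s (since Ag^+ from AgNO3 dominates).
Ksp ≈ (0.52)^3 × s
s = 1.4 x 10^-21 M
Check: 3s = 4.1 x 10^-21 ≪ 0.52, so the approximation is valid.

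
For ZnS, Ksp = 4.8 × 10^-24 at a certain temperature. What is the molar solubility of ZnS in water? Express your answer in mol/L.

ZnS(s) ⇌ Zn^2+ + S^2-
Ksp = [Zn^2+][S^2-]
With molar solubility s: [Zn^2+] = s, [S^2-] = s.
Ksp = s × s = s^2
s = √(4.8 × 10^-24) = 2.2 x 10^-12 M

s ≈ 2.2 × 10^-12 M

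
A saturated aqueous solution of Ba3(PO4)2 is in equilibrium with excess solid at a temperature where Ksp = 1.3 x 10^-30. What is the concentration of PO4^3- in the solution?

Ba3(PO4)2(s) ⇌ 3 Ba^2+(aq) + 2 PO4^3-(aq)
Ksp = [Ba^2+]^3[PO4^3-]^2
For each mole of Ba3(PO4)2 that dissolves: [Ba^2+] = 3s, [PO4^3-] = 2s.
Ksp = (3s)^3(2s)^2 = 108s^5
s^5 = 1.3 x 10^-30 / 108, so s = 4.13 × 10^-7 M
[PO4^3-] = 2s = 8.3 × 10^-7 M

[PO4^3-] = 8.3 × 10^-7 M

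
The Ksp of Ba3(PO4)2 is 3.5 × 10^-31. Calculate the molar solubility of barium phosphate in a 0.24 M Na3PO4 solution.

Ba3(PO4)2(s) <=> 3 Ba^2+ + 2 PO4^3-
Ksp = [Ba^2+]^3[PO4^3-]^2
Let s be the molar solubility in this solution. [Ba^2+] = 3s, [PO4^3-] = 0.24 + 2s ≈ 0.24 (common-ion effect: PO4^3- is already 0.24 M).
Ksp ≈ (3s)^3 × (0.24)^2
s = 6.1 × 10^-11 M
Check: 2s = 1.2 × 10^-10 ≪ 0.24, so the approximation is valid.

6.1 × 10^-11 M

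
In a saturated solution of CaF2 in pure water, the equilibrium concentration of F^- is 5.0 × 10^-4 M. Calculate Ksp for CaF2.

CaF2(s) <=> Ca^2+ + 2 F^-
Stoichiometry gives [Ca^2+] = (1/2)[F^-] = 2.50 x 10^-4 M.
Ksp = [Ca^2+][F^-]^2
Ksp = 2.50 × 10^-4 × (5.0 × 10^-4)^2 = 6.3 × 10^-11

Ksp ≈ 6.3 x 10^-11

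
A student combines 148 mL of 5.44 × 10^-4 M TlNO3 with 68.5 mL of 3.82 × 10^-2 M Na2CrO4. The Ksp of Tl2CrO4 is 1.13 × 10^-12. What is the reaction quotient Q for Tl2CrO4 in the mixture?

1.67 x 10^-9

Total volume = 148 + 68.5 = 216.5 mL.
[Tl^+] = 5.44 × 10^-4 × (148/216.5) = 3.719 × 10^-4 M
[CrO4^2-] = 3.82 × 10^-2 × (68.5/216.5) = 1.209 × 10^-2 M
Tl2CrO4(s) ⇌ 2 Tl^+(aq) + CrO4^2-(aq), so Q = [Tl^+]^2[CrO4^2-]
Q = (3.719 × 10^-4)^2(1.209 × 10^-2) = 1.67 × 10^-9
Q > Ksp, so Tl2CrO4 will precipitate.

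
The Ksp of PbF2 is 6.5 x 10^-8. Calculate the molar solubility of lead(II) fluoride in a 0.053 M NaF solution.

s ≈ 2.3e-5 M

PbF2(s) ⇌ Pb^2+(aq) + 2 F^-(aq)
Ksp = [Pb^2+][F^-]^2
Let s be the molar solubility in this solution. [Pb^2+] = s, [F^-] = 0.053 + 2s ≈ 0.053 (since F^- from NaF dominates).
Ksp ≈ s × (0.053)^2
s = 2.3 × 10^-5 M
Check: 2s = 4.6 × 10^-5 ≪ 0.053, so the approximation is valid.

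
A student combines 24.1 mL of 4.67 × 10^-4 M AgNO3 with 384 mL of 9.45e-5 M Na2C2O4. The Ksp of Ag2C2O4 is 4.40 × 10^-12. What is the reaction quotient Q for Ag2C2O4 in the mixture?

Total volume = 24.1 + 384 = 408.1 mL.
[Ag^+] = 4.67 x 10^-4 × (24.1/408.1) = 2.758 × 10^-5 M
[C2O4^2-] = 9.45 × 10^-5 × (384/408.1) = 8.892 × 10^-5 M
Ag2C2O4(s) <=> 2 Ag^+ + C2O4^2-, so Q = [Ag^+]^2[C2O4^2-]
Q = (2.758 × 10^-5)^2(8.892 × 10^-5) = 6.76 x 10^-14
Q < Ksp, so no precipitate of Ag2C2O4 forms.

Q = 6.76e-14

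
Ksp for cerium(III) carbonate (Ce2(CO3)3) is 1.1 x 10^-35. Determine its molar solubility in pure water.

Ce2(CO3)3(s) ⇌ 2 Ce^3+ + 3 CO3^2-
Ksp = [Ce^3+]^2[CO3^2-]^3
If s mol/L of Ce2(CO3)3 dissolves, [Ce^3+] = 2s and [CO3^2-] = 3s.
Substituting: Ksp = (2s)^2(3s)^3 = 108s^5
Solving, s = (1.1 x 10^-35/108)^(1/5) = 4.0 × 10^-8 M

s ≈ 4.0 × 10^-8 M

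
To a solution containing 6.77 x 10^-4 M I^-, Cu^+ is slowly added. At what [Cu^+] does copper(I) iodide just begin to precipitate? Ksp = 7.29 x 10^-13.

[Cu^+] ≈ 1.08 × 10^-9 M

CuI(s) <=> Cu^+(aq) + I^-(aq)
Ksp = [Cu^+][I^-]
Precipitation begins when Q = Ksp. With [I^-] = 6.77 x 10^-4 M:
7.29 x 10^-13 = (6.77 x 10^-4) × [Cu^+]
[Cu^+] = (7.29 x 10^-13 / 6.77 × 10^-4) = 1.08 × 10^-9 M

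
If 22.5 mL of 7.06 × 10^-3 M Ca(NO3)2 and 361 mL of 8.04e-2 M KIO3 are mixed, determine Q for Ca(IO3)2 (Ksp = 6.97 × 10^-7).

Total volume = 22.5 + 361 = 383.5 mL.
[Ca^2+] = 7.06 x 10^-3 × (22.5/383.5) = 4.142 × 10^-4 M
[IO3^-] = 8.04 × 10^-2 × (361/383.5) = 7.568 × 10^-2 M
Ca(IO3)2(s) ⇌ Ca^2+ + 2 IO3^-, so Q = [Ca^2+][IO3^-]^2
Q = (4.142 x 10^-4)(7.568 × 10^-2)^2 = 2.37 × 10^-6
Q > Ksp, so Ca(IO3)2 will precipitate.

2.37 × 10^-6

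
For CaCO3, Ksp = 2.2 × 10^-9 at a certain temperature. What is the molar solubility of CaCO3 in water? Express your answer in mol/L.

s = 4.7e-5 M

CaCO3(s) <=> Ca^2+ + CO3^2-
Ksp = [Ca^2+][CO3^2-]
For each mole of CaCO3 that dissolves: [Ca^2+] = s, [CO3^2-] = s.
Ksp = s × s = s^2
s = (2.2 × 10^-9)^(1/2) = 4.7 × 10^-5 M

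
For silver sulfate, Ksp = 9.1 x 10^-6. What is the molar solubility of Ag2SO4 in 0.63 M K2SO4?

s ≈ 1.9 x 10^-3 M

Ag2SO4(s) ⇌ 2 Ag^+ + SO4^2-
Ksp = [Ag^+]^2[SO4^2-]
Let s = moles of Ag2SO4 that dissolve per litre. [Ag^+] = 2s, [SO4^2-] = 0.63 + s ≈ 0.63 (common-ion effect: SO4^2- is already 0.63 M).
Ksp ≈ (2s)^2 × 0.63
s = 1.9 × 10^-3 M
Check: s = 1.9 × 10^-3 ≪ 0.63, so the approximation is valid.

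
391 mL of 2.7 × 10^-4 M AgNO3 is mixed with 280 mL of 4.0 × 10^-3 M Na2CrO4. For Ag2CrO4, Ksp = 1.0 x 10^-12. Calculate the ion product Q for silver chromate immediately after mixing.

Q = 4.1 × 10^-11

Total volume = 391 + 280 = 671 mL.
[Ag^+] = 2.7 × 10^-4 × (391/671) = 1.57 × 10^-4 M
[CrO4^2-] = 4.0 × 10^-3 × (280/671) = 1.67 x 10^-3 M
Ag2CrO4(s) ⇌ 2 Ag^+(aq) + CrO4^2-(aq), so Q = [Ag^+]^2[CrO4^2-]
Q = (1.57 × 10^-4)^2(1.67 × 10^-3) = 4.1 × 10^-11
Q > Ksp, so Ag2CrO4 will precipitate.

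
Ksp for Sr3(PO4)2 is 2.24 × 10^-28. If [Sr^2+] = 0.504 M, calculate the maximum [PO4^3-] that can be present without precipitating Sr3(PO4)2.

[PO4^3-] = 4.18 x 10^-14 M

Sr3(PO4)2(s) ⇌ 3 Sr^2+ + 2 PO4^3-
Ksp = [Sr^2+]^3[PO4^3-]^2
Precipitation begins when Q = Ksp. With [Sr^2+] = 0.504 M:
2.24 × 10^-28 = (0.504)^3 × [PO4^3-]^2
[PO4^3-] = (2.24 × 10^-28 / 1.280 × 10^-1)^(1/2) = 4.18 × 10^-14 M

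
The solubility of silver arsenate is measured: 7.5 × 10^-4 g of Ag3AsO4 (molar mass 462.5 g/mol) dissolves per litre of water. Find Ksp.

Molar solubility s = (7.5 × 10^-4 g/L) / (462.5 g/mol) = 1.62 × 10^-6 M.
Ag3AsO4(s) <=> 3 Ag^+ + AsO4^3-
With molar solubility s: [Ag^+] = 3s, [AsO4^3-] = s.
Ksp = [Ag^+]^3[AsO4^3-]
Ksp = (3s)^3s = 27s^4
Ksp = 27 × (1.62 x 10^-6)^4 = 1.9 x 10^-22

1.9 x 10^-22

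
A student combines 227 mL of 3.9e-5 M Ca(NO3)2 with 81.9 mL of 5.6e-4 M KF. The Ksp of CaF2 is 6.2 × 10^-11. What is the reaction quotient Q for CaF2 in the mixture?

6.3e-13

Total volume = 227 + 81.9 = 308.9 mL.
[Ca^2+] = 3.9 × 10^-5 × (227/308.9) = 2.87 × 10^-5 M
[F^-] = 5.6 × 10^-4 × (81.9/308.9) = 1.48 × 10^-4 M
CaF2(s) <=> Ca^2+(aq) + 2 F^-(aq), so Q = [Ca^2+][F^-]^2
Q = (2.87 × 10^-5)(1.48 × 10^-4)^2 = 6.3 × 10^-13
Q < Ksp, so no precipitate of CaF2 forms.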